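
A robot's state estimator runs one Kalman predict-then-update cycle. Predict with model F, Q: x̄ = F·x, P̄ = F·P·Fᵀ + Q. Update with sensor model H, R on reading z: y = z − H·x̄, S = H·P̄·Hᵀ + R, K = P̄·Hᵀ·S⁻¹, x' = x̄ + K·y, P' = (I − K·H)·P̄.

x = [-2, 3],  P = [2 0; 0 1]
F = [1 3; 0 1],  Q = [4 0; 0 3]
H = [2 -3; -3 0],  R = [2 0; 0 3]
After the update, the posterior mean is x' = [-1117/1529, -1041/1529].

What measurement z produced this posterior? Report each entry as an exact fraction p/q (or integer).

x̄ = F·x = [7, 3]
P̄ = F·P·Fᵀ + Q = [15 3; 3 4]
S = H·P̄·Hᵀ + R = [62 -63; -63 138]
K = P̄·Hᵀ·S⁻¹ = [21/1529 -489/1529; -465/1529 -312/1529]
x' − x̄ = [-11820/1529, -5628/1529] = K·y
y = (KᵀK)⁻¹·Kᵀ·(x' − x̄) = [-4, 24]
z = y + H·x̄ = [-4, 24] + [5, -21] = [1, 3]

z = [1, 3]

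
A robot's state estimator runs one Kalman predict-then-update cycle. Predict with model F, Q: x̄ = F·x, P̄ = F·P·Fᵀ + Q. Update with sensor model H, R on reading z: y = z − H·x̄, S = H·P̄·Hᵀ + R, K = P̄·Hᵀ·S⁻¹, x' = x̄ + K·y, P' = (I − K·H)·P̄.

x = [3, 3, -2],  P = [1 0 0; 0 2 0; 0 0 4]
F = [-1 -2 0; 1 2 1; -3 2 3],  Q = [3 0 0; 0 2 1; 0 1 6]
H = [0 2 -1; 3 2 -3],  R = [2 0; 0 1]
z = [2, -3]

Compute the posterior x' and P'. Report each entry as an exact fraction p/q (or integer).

x̄ = F·x = [-9, 7, -9]
P̄ = F·P·Fᵀ + Q = [12 -9 -5; -9 15 18; -5 18 59]
y = z − H·x̄ = [-21, -17]
S = H·P̄·Hᵀ + R = [49 54; 54 466]
K = P̄·Hᵀ·S⁻¹ = [-3920/9959 2319/19918; 4173/9959 -3147/19918; -1147/9959 -3201/9959]
x' = x̄ + K·y = [-54045/19918, 17659/19918, -11127/9959]
P' = (I − K·H)·P̄ = [60569/19918 33087/19918 40927/9959; 33087/19918 38121/19918 29775/9959; 40927/9959 29775/9959 61844/9959]

x' = [-54045/19918, 17659/19918, -11127/9959]
P' = [60569/19918 33087/19918 40927/9959; 33087/19918 38121/19918 29775/9959; 40927/9959 29775/9959 61844/9959]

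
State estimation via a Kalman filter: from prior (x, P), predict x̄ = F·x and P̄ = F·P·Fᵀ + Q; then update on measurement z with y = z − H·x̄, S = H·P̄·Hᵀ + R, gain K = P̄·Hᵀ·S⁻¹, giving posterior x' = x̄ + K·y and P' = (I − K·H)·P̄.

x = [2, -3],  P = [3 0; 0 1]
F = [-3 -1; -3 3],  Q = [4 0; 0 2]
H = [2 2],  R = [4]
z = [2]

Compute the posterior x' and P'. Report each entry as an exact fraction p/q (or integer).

x̄ = F·x = [-3, -15]
P̄ = F·P·Fᵀ + Q = [32 24; 24 38]
y = z − H·x̄ = [38]
S = H·P̄·Hᵀ + R = [476]
K = P̄·Hᵀ·S⁻¹ = [4/17; 31/119]
x' = x̄ + K·y = [101/17, -607/119]
P' = (I − K·H)·P̄ = [96/17 -88/17; -88/17 678/119]

x' = [101/17, -607/119]
P' = [96/17 -88/17; -88/17 678/119]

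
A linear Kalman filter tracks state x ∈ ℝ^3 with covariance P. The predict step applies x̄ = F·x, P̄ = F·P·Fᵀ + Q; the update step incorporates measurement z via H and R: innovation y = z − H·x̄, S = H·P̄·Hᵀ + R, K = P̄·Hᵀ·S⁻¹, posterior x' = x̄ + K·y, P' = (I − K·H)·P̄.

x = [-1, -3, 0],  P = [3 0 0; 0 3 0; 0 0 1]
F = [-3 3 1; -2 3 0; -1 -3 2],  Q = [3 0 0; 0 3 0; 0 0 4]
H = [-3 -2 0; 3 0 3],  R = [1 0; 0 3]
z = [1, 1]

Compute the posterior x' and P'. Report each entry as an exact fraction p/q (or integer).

x̄ = F·x = [-6, -7, 10]
P̄ = F·P·Fᵀ + Q = [58 45 -16; 45 42 -21; -16 -21 38]
y = z − H·x̄ = [-31, -11]
S = H·P̄·Hᵀ + R = [1231 -522; -522 579]
K = P̄·Hᵀ·S⁻¹ = [-29028/146755 5766/146755; -29739/146755 -8562/146755; 4122/20965 6106/20965]
x' = x̄ + K·y = [-44088/146755, -11194/146755, 14702/20965]
P' = (I − K·H)·P̄ = [121882/146755 -168309/146755 -16588/20965; -168309/146755 267333/146755 22821/20965; -16588/20965 22821/20965 3242/2995]

x' = [-44088/146755, -11194/146755, 14702/20965]
P' = [121882/146755 -168309/146755 -16588/20965; -168309/146755 267333/146755 22821/20965; -16588/20965 22821/20965 3242/2995]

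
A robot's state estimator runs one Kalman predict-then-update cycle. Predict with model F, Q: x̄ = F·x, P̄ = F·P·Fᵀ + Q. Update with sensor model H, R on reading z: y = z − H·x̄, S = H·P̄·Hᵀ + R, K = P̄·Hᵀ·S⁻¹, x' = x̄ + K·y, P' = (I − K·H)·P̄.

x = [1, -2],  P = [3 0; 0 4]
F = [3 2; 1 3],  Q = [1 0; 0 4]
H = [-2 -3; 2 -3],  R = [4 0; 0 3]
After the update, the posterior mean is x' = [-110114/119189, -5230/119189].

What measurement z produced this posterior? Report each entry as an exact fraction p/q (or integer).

x̄ = F·x = [-1, -5]
P̄ = F·P·Fᵀ + Q = [44 33; 33 43]
S = H·P̄·Hᵀ + R = [963 211; 211 170]
K = P̄·Hᵀ·S⁻¹ = [-29469/119189 28864/119189; -19857/119189 -19524/119189]
x' − x̄ = [9075/119189, 590715/119189] = K·y
y = (KᵀK)⁻¹·Kᵀ·(x' − x̄) = [-15, -15]
z = y + H·x̄ = [-15, -15] + [17, 13] = [2, -2]

z = [2, -2]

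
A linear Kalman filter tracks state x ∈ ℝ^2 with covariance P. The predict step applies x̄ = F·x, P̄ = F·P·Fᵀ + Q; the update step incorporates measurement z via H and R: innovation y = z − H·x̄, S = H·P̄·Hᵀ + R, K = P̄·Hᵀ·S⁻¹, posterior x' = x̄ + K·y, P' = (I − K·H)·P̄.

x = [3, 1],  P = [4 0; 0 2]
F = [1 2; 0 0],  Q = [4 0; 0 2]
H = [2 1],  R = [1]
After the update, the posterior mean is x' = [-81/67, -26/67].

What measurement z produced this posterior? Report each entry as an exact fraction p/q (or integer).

z = [-3]

x̄ = F·x = [5, 0]
P̄ = F·P·Fᵀ + Q = [16 0; 0 2]
S = H·P̄·Hᵀ + R = [67]
K = P̄·Hᵀ·S⁻¹ = [32/67; 2/67]
x' − x̄ = [-416/67, -26/67] = K·y
y = (KᵀK)⁻¹·Kᵀ·(x' − x̄) = [-13]
z = y + H·x̄ = [-13] + [10] = [-3]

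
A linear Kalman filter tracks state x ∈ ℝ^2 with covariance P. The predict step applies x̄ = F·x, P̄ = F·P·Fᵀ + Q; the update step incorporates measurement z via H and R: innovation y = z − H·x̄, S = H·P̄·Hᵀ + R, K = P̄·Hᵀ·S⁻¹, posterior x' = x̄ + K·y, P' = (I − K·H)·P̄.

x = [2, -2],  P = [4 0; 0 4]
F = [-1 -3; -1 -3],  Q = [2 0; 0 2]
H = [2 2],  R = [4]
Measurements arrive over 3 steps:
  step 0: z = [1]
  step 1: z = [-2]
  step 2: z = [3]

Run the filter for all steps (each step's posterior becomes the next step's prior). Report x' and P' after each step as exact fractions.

step 0: x' = [3/11, 3/11], P' = [206/165 -124/165; -124/165 206/165]
step 1: x' = [-3142/6089, -3142/6089], P' = [7570/6089 -4608/6089; -4608/6089 7570/6089]
step 2: x' = [174991/222653, 174991/222653], P' = [276794/222653 -168512/222653; -168512/222653 276794/222653]

step 0: x̄ = F·x = [4, 4]
step 0: P̄ = F·P·Fᵀ + Q = [42 40; 40 42]
step 0: y = z − H·x̄ = [-15]
step 0: S = H·P̄·Hᵀ + R = [660]
step 0: K = P̄·Hᵀ·S⁻¹ = [41/165; 41/165]
step 0: x' = x̄ + K·y = [3/11, 3/11]
step 0: P' = (I − K·H)·P̄ = [206/165 -124/165; -124/165 206/165]
step 1: x̄ = F·x = [-12/11, -12/11]
step 1: P̄ = F·P·Fᵀ + Q = [1646/165 1316/165; 1316/165 1646/165]
step 1: y = z − H·x̄ = [26/11]
step 1: S = H·P̄·Hᵀ + R = [24356/165]
step 1: K = P̄·Hᵀ·S⁻¹ = [1481/6089; 1481/6089]
step 1: x' = x̄ + K·y = [-3142/6089, -3142/6089]
step 1: P' = (I − K·H)·P̄ = [7570/6089 -4608/6089; -4608/6089 7570/6089]
step 2: x̄ = F·x = [12568/6089, 12568/6089]
step 2: P̄ = F·P·Fᵀ + Q = [60230/6089 48052/6089; 48052/6089 60230/6089]
step 2: y = z − H·x̄ = [-32005/6089]
step 2: S = H·P̄·Hᵀ + R = [890612/6089]
step 2: K = P̄·Hᵀ·S⁻¹ = [54141/222653; 54141/222653]
step 2: x' = x̄ + K·y = [174991/222653, 174991/222653]
step 2: P' = (I − K·H)·P̄ = [276794/222653 -168512/222653; -168512/222653 276794/222653]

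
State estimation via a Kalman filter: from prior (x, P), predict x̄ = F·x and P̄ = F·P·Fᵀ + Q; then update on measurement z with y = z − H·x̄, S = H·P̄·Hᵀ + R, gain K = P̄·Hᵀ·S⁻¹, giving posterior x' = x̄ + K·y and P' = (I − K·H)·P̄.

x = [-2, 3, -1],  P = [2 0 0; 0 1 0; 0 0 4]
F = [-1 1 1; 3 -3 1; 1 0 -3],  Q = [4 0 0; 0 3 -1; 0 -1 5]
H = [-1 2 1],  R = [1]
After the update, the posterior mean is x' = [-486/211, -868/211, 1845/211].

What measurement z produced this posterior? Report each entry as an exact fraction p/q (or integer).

z = [3]

x̄ = F·x = [4, -16, 1]
P̄ = F·P·Fᵀ + Q = [11 -5 -14; -5 34 -7; -14 -7 43]
S = H·P̄·Hᵀ + R = [211]
K = P̄·Hᵀ·S⁻¹ = [-35/211; 66/211; 43/211]
x' − x̄ = [-1330/211, 2508/211, 1634/211] = K·y
y = (KᵀK)⁻¹·Kᵀ·(x' − x̄) = [38]
z = y + H·x̄ = [38] + [-35] = [3]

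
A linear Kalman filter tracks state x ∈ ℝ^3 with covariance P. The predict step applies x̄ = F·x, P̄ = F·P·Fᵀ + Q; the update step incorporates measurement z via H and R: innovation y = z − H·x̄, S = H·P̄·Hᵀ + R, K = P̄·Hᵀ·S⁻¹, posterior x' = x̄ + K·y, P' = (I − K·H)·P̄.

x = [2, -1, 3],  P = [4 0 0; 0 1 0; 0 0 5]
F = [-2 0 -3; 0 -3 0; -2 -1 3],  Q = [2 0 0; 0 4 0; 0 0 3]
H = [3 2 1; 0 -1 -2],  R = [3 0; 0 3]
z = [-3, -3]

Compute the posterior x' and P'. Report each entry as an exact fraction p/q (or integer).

x̄ = F·x = [-13, 3, 6]
P̄ = F·P·Fᵀ + Q = [63 0 -29; 0 13 3; -29 3 65]
y = z − H·x̄ = [24, 12]
S = H·P̄·Hᵀ + R = [525 3; 3 288]
K = P̄·Hᵀ·S⁻¹ = [15302/50397 3330/16799; 2803/50397 -1118/16799; -1403/50397 -7753/16799]
x' = x̄ + K·y = [-56011/16799, 59405/16799, -3466/16799]
P' = (I − K·H)·P̄ = [147271/50397 -253948/50397 111989/50397; -253948/50397 510148/50397 -250043/50397; 111989/50397 -250043/50397 159910/50397]

x' = [-56011/16799, 59405/16799, -3466/16799]
P' = [147271/50397 -253948/50397 111989/50397; -253948/50397 510148/50397 -250043/50397; 111989/50397 -250043/50397 159910/50397]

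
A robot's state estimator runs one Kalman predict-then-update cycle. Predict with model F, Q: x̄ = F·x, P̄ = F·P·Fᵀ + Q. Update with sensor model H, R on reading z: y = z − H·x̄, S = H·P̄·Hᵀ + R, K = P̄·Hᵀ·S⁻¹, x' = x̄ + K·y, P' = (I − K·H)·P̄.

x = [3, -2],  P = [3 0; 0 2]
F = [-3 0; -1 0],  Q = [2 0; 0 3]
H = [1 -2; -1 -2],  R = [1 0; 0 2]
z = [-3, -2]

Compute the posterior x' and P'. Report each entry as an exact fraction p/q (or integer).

x' = [-1070/1613, 1842/1613]
P' = [1174/1613 204/1613; 204/1613 291/1613]

x̄ = F·x = [-9, -3]
P̄ = F·P·Fᵀ + Q = [29 9; 9 6]
y = z − H·x̄ = [0, -17]
S = H·P̄·Hᵀ + R = [18 -5; -5 91]
K = P̄·Hᵀ·S⁻¹ = [766/1613 -791/1613; -378/1613 -393/1613]
x' = x̄ + K·y = [-1070/1613, 1842/1613]
P' = (I − K·H)·P̄ = [1174/1613 204/1613; 204/1613 291/1613]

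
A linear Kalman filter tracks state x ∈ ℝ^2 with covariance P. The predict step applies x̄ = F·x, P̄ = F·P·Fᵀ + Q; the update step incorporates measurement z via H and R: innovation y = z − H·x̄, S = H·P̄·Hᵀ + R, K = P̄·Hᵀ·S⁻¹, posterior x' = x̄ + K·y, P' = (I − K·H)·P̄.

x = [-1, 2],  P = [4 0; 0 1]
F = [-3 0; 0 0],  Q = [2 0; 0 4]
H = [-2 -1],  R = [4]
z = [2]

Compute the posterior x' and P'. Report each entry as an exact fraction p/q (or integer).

x' = [-4/5, -1/5]
P' = [19/10 -19/10; -19/10 39/10]

x̄ = F·x = [3, 0]
P̄ = F·P·Fᵀ + Q = [38 0; 0 4]
y = z − H·x̄ = [8]
S = H·P̄·Hᵀ + R = [160]
K = P̄·Hᵀ·S⁻¹ = [-19/40; -1/40]
x' = x̄ + K·y = [-4/5, -1/5]
P' = (I − K·H)·P̄ = [19/10 -19/10; -19/10 39/10]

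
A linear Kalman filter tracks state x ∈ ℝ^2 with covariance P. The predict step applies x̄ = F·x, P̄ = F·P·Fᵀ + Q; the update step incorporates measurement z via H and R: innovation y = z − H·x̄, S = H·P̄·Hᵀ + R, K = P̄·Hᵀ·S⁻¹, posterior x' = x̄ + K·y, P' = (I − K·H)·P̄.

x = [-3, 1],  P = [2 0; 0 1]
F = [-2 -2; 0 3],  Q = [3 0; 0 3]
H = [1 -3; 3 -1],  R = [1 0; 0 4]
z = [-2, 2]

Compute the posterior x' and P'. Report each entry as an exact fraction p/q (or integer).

x' = [12547/10039, 11391/10039]
P' = [5388/10039 2136/10039; 2136/10039 1920/10039]

x̄ = F·x = [4, 3]
P̄ = F·P·Fᵀ + Q = [15 -6; -6 12]
y = z − H·x̄ = [3, -7]
S = H·P̄·Hᵀ + R = [160 141; 141 187]
K = P̄·Hᵀ·S⁻¹ = [-1020/10039 3507/10039; -3624/10039 1122/10039]
x' = x̄ + K·y = [12547/10039, 11391/10039]
P' = (I − K·H)·P̄ = [5388/10039 2136/10039; 2136/10039 1920/10039]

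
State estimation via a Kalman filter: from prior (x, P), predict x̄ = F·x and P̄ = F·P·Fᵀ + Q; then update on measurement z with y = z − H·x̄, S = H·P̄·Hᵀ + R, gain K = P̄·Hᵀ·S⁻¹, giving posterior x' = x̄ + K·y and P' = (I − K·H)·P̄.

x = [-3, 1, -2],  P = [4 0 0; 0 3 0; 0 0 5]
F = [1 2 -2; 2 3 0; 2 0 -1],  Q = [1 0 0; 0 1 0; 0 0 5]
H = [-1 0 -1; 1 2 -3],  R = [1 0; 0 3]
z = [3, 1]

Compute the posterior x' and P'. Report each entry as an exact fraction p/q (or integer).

x' = [23683/25351, -146913/25351, -99284/25351]
P' = [74087/25351 -122914/25351 -60362/25351; -122914/25351 270596/25351 133120/25351; -60362/25351 133120/25351 71734/25351]

x̄ = F·x = [3, -3, -4]
P̄ = F·P·Fᵀ + Q = [37 26 18; 26 44 16; 18 16 26]
y = z − H·x̄ = [2, -8]
S = H·P̄·Hᵀ + R = [100 -7; -7 254]
K = P̄·Hᵀ·S⁻¹ = [-13725/25351 3115/25351; -10206/25351 6306/25351; -11372/25351 -3108/25351]
x' = x̄ + K·y = [23683/25351, -146913/25351, -99284/25351]
P' = (I − K·H)·P̄ = [74087/25351 -122914/25351 -60362/25351; -122914/25351 270596/25351 133120/25351; -60362/25351 133120/25351 71734/25351]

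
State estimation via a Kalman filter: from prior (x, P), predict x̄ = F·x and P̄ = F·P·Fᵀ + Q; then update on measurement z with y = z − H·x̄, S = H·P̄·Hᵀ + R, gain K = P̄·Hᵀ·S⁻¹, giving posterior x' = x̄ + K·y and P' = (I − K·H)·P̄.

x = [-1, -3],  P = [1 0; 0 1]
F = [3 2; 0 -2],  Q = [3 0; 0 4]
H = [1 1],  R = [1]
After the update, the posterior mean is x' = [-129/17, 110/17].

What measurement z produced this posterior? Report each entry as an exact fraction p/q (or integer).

z = [-1]

x̄ = F·x = [-9, 6]
P̄ = F·P·Fᵀ + Q = [16 -4; -4 8]
S = H·P̄·Hᵀ + R = [17]
K = P̄·Hᵀ·S⁻¹ = [12/17; 4/17]
x' − x̄ = [24/17, 8/17] = K·y
y = (KᵀK)⁻¹·Kᵀ·(x' − x̄) = [2]
z = y + H·x̄ = [2] + [-3] = [-1]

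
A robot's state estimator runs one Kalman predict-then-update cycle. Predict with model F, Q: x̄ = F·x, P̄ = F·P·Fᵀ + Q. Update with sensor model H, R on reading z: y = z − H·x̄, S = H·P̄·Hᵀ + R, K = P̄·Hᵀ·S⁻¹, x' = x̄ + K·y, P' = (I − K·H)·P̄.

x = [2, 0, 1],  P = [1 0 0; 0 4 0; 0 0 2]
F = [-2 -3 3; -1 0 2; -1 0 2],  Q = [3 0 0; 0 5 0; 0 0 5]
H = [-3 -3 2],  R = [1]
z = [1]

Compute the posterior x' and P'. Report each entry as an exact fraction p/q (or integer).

x' = [-157/354, 11/59, 41/354]
P' = [4379/708 -515/118 1835/708; -515/118 463/59 611/118; 1835/708 611/118 8231/708]

x̄ = F·x = [-1, 0, 0]
P̄ = F·P·Fᵀ + Q = [61 14 14; 14 14 9; 14 9 14]
y = z − H·x̄ = [-2]
S = H·P̄·Hᵀ + R = [708]
K = P̄·Hᵀ·S⁻¹ = [-197/708; -11/118; -41/708]
x' = x̄ + K·y = [-157/354, 11/59, 41/354]
P' = (I − K·H)·P̄ = [4379/708 -515/118 1835/708; -515/118 463/59 611/118; 1835/708 611/118 8231/708]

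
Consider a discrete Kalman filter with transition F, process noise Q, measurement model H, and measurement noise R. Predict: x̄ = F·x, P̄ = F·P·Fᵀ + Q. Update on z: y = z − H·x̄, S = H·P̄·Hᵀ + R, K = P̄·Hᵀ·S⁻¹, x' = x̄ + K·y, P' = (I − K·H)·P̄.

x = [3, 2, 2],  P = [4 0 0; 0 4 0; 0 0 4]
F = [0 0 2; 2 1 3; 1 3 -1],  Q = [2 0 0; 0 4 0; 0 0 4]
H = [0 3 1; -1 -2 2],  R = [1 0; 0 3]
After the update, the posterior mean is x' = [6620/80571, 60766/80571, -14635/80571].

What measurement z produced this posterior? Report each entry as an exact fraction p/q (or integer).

z = [2, -2]

x̄ = F·x = [4, 14, 7]
P̄ = F·P·Fᵀ + Q = [18 24 -8; 24 60 8; -8 8 48]
S = H·P̄·Hᵀ + R = [637 -296; -296 517]
K = P̄·Hᵀ·S⁻¹ = [8816/241713 -33290/241713; 59308/241713 -25888/241713; 63272/241713 77368/241713]
x' − x̄ = [-315664/80571, -1067228/80571, -578632/80571] = K·y
y = (KᵀK)⁻¹·Kᵀ·(x' − x̄) = [-47, 16]
z = y + H·x̄ = [-47, 16] + [49, -18] = [2, -2]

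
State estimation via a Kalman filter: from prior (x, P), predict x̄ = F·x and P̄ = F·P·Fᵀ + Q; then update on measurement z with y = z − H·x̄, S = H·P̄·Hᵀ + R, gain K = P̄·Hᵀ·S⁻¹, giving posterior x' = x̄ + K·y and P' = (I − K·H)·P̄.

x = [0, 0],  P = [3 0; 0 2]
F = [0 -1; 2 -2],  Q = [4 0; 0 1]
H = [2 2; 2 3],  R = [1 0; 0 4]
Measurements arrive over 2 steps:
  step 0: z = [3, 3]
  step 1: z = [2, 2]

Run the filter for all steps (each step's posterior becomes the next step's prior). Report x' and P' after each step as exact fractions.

step 0: x̄ = F·x = [0, 0]
step 0: P̄ = F·P·Fᵀ + Q = [6 4; 4 21]
step 0: y = z − H·x̄ = [3, 3]
step 0: S = H·P̄·Hᵀ + R = [141 190; 190 265]
step 0: K = P̄·Hᵀ·S⁻¹ = [148/253 -416/1265; -48/253 511/1265]
step 0: x' = x̄ + K·y = [972/1265, 813/1265]
step 0: P' = (I − K·H)·P̄ = [2774/1265 -2404/1265; -2404/1265 2284/1265]
step 1: x̄ = F·x = [-813/1265, 318/1265]
step 1: P̄ = F·P·Fᵀ + Q = [7344/1265 9376/1265; 9376/1265 40729/1265]
step 1: y = z − H·x̄ = [64/23, 3202/1265]
step 1: S = H·P̄·Hᵀ + R = [4883/23 6682/23; 6682/23 513509/1265]
step 1: K = P̄·Hᵀ·S⁻¹ = [1135520/2250549 -2432/8757; -89000/750183 1049/2919]
step 1: x' = x̄ + K·y = [131231/2250549, 623332/750183]
step 1: P' = (I − K·H)·P̄ = [4203376/2250549 -1211872/750183; -1211872/750183 389124/250061]

step 0: x' = [972/1265, 813/1265], P' = [2774/1265 -2404/1265; -2404/1265 2284/1265]
step 1: x' = [131231/2250549, 623332/750183], P' = [4203376/2250549 -1211872/750183; -1211872/750183 389124/250061]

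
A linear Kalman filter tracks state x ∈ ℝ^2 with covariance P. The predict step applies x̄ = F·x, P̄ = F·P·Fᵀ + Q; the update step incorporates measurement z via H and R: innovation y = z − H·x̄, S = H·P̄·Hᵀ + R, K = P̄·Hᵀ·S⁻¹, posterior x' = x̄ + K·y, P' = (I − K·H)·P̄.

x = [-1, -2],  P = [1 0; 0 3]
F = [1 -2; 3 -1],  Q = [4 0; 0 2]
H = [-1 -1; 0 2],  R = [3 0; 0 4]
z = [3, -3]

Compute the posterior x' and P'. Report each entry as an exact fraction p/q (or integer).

x̄ = F·x = [3, -1]
P̄ = F·P·Fᵀ + Q = [17 9; 9 14]
y = z − H·x̄ = [5, -1]
S = H·P̄·Hᵀ + R = [52 -46; -46 60]
K = P̄·Hᵀ·S⁻¹ = [-183/251 -65/251; -23/251 199/502]
x' = x̄ + K·y = [-97/251, -931/502]
P' = (I − K·H)·P̄ = [679/251 -130/251; -130/251 199/251]

x' = [-97/251, -931/502]
P' = [679/251 -130/251; -130/251 199/251]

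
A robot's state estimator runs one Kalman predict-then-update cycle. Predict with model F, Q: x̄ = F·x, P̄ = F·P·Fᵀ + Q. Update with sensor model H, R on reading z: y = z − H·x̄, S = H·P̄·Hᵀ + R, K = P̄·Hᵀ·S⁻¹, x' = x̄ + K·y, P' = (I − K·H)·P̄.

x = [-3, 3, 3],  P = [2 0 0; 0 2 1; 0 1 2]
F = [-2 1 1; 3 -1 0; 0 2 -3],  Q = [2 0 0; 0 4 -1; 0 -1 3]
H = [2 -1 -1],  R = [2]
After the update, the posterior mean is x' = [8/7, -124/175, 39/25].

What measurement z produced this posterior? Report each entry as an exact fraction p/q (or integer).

z = [1]

x̄ = F·x = [12, -12, -3]
P̄ = F·P·Fᵀ + Q = [16 -15 -3; -15 24 -2; -3 -2 17]
S = H·P̄·Hᵀ + R = [175]
K = P̄·Hᵀ·S⁻¹ = [2/7; -52/175; -3/25]
x' − x̄ = [-76/7, 1976/175, 114/25] = K·y
y = (KᵀK)⁻¹·Kᵀ·(x' − x̄) = [-38]
z = y + H·x̄ = [-38] + [39] = [1]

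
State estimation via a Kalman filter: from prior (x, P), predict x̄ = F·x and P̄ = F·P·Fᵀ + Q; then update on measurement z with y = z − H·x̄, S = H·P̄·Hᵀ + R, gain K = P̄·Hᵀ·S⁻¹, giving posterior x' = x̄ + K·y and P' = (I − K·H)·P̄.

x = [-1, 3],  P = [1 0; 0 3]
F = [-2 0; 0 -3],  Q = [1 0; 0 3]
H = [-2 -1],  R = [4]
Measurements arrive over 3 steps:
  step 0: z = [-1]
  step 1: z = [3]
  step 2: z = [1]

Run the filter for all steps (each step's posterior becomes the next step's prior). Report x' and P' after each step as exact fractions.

step 0: x' = [28/9, -17/3], P' = [85/27 -50/9; -50/9 40/3]
step 1: x' = [-6816/1297, 10557/1297], P' = [16609/1297 -33882/1297; -33882/1297 73848/1297]
step 2: x' = [243844/26295, -172157/8765], P' = [3319067/131475 -2303146/43825; -2303146/43825 4955544/43825]

step 0: x̄ = F·x = [2, -9]
step 0: P̄ = F·P·Fᵀ + Q = [5 0; 0 30]
step 0: y = z − H·x̄ = [-6]
step 0: S = H·P̄·Hᵀ + R = [54]
step 0: K = P̄·Hᵀ·S⁻¹ = [-5/27; -5/9]
step 0: x' = x̄ + K·y = [28/9, -17/3]
step 0: P' = (I − K·H)·P̄ = [85/27 -50/9; -50/9 40/3]
step 1: x̄ = F·x = [-56/9, 17]
step 1: P̄ = F·P·Fᵀ + Q = [367/27 -100/3; -100/3 123]
step 1: y = z − H·x̄ = [68/9]
step 1: S = H·P̄·Hᵀ + R = [1297/27]
step 1: K = P̄·Hᵀ·S⁻¹ = [166/1297; -1521/1297]
step 1: x' = x̄ + K·y = [-6816/1297, 10557/1297]
step 1: P' = (I − K·H)·P̄ = [16609/1297 -33882/1297; -33882/1297 73848/1297]
step 2: x̄ = F·x = [13632/1297, -31671/1297]
step 2: P̄ = F·P·Fᵀ + Q = [67733/1297 -203292/1297; -203292/1297 668523/1297]
step 2: y = z − H·x̄ = [-3110/1297]
step 2: S = H·P̄·Hᵀ + R = [131475/1297]
step 2: K = P̄·Hᵀ·S⁻¹ = [67826/131475; -87313/43825]
step 2: x' = x̄ + K·y = [243844/26295, -172157/8765]
step 2: P' = (I − K·H)·P̄ = [3319067/131475 -2303146/43825; -2303146/43825 4955544/43825]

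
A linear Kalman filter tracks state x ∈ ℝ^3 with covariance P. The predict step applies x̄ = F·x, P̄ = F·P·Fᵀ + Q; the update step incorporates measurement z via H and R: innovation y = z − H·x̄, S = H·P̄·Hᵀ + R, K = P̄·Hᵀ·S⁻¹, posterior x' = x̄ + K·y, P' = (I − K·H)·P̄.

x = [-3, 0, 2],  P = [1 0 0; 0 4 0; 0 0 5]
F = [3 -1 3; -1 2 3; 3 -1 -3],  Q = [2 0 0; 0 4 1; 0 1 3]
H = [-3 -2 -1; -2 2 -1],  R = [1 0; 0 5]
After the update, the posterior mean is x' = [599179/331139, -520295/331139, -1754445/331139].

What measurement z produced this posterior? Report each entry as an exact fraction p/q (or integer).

z = [3, -2]

x̄ = F·x = [-3, 9, -15]
P̄ = F·P·Fᵀ + Q = [60 34 -32; 34 66 -55; -32 -55 61]
S = H·P̄·Hᵀ + R = [862 -71; -71 390]
K = P̄·Hᵀ·S⁻¹ = [-85660/331139 -32576/331139; -61361/331139 89869/331139; 48953/331139 -81939/331139]
x' − x̄ = [1592596/331139, -3500546/331139, 3212640/331139] = K·y
y = (KᵀK)⁻¹·Kᵀ·(x' − x̄) = [-3, -41]
z = y + H·x̄ = [-3, -41] + [6, 39] = [3, -2]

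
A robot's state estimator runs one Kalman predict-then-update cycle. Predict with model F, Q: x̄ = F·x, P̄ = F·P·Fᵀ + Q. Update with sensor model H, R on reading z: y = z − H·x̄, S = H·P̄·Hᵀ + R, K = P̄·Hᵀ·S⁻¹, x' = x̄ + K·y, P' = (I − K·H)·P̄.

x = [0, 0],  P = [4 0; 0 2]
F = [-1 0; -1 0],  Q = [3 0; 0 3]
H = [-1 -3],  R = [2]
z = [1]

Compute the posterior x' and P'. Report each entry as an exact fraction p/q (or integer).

x' = [-19/96, -25/96]
P' = [311/96 -91/96; -91/96 47/96]

x̄ = F·x = [0, 0]
P̄ = F·P·Fᵀ + Q = [7 4; 4 7]
y = z − H·x̄ = [1]
S = H·P̄·Hᵀ + R = [96]
K = P̄·Hᵀ·S⁻¹ = [-19/96; -25/96]
x' = x̄ + K·y = [-19/96, -25/96]
P' = (I − K·H)·P̄ = [311/96 -91/96; -91/96 47/96]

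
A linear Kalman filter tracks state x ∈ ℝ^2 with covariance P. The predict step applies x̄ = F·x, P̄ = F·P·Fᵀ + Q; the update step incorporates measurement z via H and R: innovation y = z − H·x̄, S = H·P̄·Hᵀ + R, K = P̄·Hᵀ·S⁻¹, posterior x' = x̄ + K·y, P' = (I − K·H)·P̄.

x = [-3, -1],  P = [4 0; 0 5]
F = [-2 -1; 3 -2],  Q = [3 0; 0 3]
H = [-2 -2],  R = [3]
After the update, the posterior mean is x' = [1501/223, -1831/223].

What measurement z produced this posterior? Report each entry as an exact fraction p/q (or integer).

z = [3]

x̄ = F·x = [7, -7]
P̄ = F·P·Fᵀ + Q = [24 -14; -14 59]
S = H·P̄·Hᵀ + R = [223]
K = P̄·Hᵀ·S⁻¹ = [-20/223; -90/223]
x' − x̄ = [-60/223, -270/223] = K·y
y = (KᵀK)⁻¹·Kᵀ·(x' − x̄) = [3]
z = y + H·x̄ = [3] + [0] = [3]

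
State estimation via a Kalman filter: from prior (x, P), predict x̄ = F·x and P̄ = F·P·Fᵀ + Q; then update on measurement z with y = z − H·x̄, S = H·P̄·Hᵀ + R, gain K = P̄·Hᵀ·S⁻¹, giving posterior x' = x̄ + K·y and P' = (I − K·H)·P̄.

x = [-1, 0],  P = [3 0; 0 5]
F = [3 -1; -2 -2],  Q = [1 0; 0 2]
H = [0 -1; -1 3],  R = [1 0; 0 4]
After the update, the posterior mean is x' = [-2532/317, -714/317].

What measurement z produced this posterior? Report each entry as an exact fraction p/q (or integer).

x̄ = F·x = [-3, 2]
P̄ = F·P·Fᵀ + Q = [33 -8; -8 34]
S = H·P̄·Hᵀ + R = [35 -110; -110 391]
K = P̄·Hᵀ·S⁻¹ = [-3142/1585 -223/317; -1194/1585 22/317]
x' − x̄ = [-1581/317, -1348/317] = K·y
y = (KᵀK)⁻¹·Kᵀ·(x' − x̄) = [5, -7]
z = y + H·x̄ = [5, -7] + [-2, 9] = [3, 2]

z = [3, 2]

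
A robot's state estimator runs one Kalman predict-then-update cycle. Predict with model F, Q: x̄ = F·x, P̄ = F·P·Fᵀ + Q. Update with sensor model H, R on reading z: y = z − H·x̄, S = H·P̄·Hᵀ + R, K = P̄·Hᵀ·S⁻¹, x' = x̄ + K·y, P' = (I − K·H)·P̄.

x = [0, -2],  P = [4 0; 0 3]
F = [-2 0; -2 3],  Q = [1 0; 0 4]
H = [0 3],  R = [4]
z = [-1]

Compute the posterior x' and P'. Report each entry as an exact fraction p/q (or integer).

x̄ = F·x = [0, -6]
P̄ = F·P·Fᵀ + Q = [17 16; 16 47]
y = z − H·x̄ = [17]
S = H·P̄·Hᵀ + R = [427]
K = P̄·Hᵀ·S⁻¹ = [48/427; 141/427]
x' = x̄ + K·y = [816/427, -165/427]
P' = (I − K·H)·P̄ = [4955/427 64/427; 64/427 188/427]

x' = [816/427, -165/427]
P' = [4955/427 64/427; 64/427 188/427]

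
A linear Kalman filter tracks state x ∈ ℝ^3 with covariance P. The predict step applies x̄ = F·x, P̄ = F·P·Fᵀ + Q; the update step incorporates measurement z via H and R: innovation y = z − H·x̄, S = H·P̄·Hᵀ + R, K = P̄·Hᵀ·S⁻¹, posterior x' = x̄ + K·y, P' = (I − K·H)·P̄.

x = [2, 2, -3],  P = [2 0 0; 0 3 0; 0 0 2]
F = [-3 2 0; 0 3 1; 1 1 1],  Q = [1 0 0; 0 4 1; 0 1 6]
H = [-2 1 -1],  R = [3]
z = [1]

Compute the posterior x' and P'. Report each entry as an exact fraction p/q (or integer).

x' = [6/7, 306/77, 82/77]
P' = [41/7 66/7 -4/7; 66/7 2316/77 909/77; -4/7 909/77 1000/77]

x̄ = F·x = [-2, 3, 1]
P̄ = F·P·Fᵀ + Q = [31 18 0; 18 33 12; 0 12 13]
y = z − H·x̄ = [-5]
S = H·P̄·Hᵀ + R = [77]
K = P̄·Hᵀ·S⁻¹ = [-4/7; -15/77; -1/77]
x' = x̄ + K·y = [6/7, 306/77, 82/77]
P' = (I − K·H)·P̄ = [41/7 66/7 -4/7; 66/7 2316/77 909/77; -4/7 909/77 1000/77]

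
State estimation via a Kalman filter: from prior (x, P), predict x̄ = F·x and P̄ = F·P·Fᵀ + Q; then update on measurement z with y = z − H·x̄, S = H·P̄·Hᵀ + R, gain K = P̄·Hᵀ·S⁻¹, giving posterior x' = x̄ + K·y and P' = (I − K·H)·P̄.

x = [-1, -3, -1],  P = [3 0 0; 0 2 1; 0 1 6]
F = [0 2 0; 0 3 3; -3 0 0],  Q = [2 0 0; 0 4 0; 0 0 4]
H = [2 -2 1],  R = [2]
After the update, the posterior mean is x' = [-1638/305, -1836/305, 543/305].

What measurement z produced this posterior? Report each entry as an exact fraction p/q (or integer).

z = [3]

x̄ = F·x = [-6, -12, 3]
P̄ = F·P·Fᵀ + Q = [10 18 0; 18 94 0; 0 0 31]
S = H·P̄·Hᵀ + R = [305]
K = P̄·Hᵀ·S⁻¹ = [-16/305; -152/305; 31/305]
x' − x̄ = [192/305, 1824/305, -372/305] = K·y
y = (KᵀK)⁻¹·Kᵀ·(x' − x̄) = [-12]
z = y + H·x̄ = [-12] + [15] = [3]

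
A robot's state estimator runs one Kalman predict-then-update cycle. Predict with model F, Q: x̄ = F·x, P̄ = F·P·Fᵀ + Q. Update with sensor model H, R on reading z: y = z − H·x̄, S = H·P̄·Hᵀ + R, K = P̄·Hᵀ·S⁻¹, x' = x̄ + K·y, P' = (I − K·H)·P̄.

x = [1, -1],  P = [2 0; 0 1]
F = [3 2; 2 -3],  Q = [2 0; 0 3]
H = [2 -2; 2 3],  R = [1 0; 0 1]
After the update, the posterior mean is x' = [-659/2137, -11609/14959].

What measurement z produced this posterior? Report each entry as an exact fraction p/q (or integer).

x̄ = F·x = [1, 5]
P̄ = F·P·Fᵀ + Q = [24 6; 6 20]
S = H·P̄·Hᵀ + R = [129 -12; -12 349]
K = P̄·Hᵀ·S⁻¹ = [636/2137 426/2137; -8908/44877 2984/14959]
x' − x̄ = [-2796/2137, -86404/14959] = K·y
y = (KᵀK)⁻¹·Kᵀ·(x' − x̄) = [9, -20]
z = y + H·x̄ = [9, -20] + [-8, 17] = [1, -3]

z = [1, -3]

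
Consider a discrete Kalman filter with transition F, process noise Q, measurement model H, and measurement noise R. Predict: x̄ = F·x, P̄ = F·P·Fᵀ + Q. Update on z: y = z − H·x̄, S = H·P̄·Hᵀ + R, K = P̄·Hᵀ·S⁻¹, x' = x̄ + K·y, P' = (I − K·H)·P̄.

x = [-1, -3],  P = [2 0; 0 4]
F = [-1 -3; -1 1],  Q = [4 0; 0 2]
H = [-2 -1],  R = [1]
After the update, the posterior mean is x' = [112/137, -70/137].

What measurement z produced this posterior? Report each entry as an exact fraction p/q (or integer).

z = [-1]

x̄ = F·x = [10, -2]
P̄ = F·P·Fᵀ + Q = [42 -10; -10 8]
S = H·P̄·Hᵀ + R = [137]
K = P̄·Hᵀ·S⁻¹ = [-74/137; 12/137]
x' − x̄ = [-1258/137, 204/137] = K·y
y = (KᵀK)⁻¹·Kᵀ·(x' − x̄) = [17]
z = y + H·x̄ = [17] + [-18] = [-1]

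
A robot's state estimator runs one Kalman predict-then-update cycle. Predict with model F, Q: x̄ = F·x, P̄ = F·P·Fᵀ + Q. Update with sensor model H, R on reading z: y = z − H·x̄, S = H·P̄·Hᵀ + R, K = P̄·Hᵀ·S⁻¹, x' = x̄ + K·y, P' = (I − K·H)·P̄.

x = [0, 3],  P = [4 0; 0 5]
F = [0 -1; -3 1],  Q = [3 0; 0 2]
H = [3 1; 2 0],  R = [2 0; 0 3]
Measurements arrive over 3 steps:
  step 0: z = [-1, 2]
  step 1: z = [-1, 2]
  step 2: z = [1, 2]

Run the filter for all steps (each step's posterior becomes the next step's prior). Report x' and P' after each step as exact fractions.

step 0: x' = [842/1601, -3869/1601], P' = [1005/1601 -2901/1601; -2901/1601 11423/1601]
step 1: x' = [230693/247919, -249307/70834], P' = [146814/247919 -56802/35417; -56802/35417 212927/35417]
step 2: x' = [350895169/275056666, -813907149/275056666], P' = [80202093/137528333 -216489837/137528333; -216489837/137528333 813453887/137528333]

step 0: x̄ = F·x = [-3, 3]
step 0: P̄ = F·P·Fᵀ + Q = [8 -5; -5 43]
step 0: y = z − H·x̄ = [5, 8]
step 0: S = H·P̄·Hᵀ + R = [87 38; 38 35]
step 0: K = P̄·Hᵀ·S⁻¹ = [57/1601 670/1601; 1360/1601 -1934/1601]
step 0: x' = x̄ + K·y = [842/1601, -3869/1601]
step 0: P' = (I − K·H)·P̄ = [1005/1601 -2901/1601; -2901/1601 11423/1601]
step 1: x̄ = F·x = [3869/1601, -6395/1601]
step 1: P̄ = F·P·Fᵀ + Q = [16226/1601 -20126/1601; -20126/1601 41076/1601]
step 1: y = z − H·x̄ = [-6813/1601, -4536/1601]
step 1: S = H·P̄·Hᵀ + R = [69556/1601 57104/1601; 57104/1601 69707/1601]
step 1: K = P̄·Hᵀ·S⁻¹ = [21414/247919 97876/247919; 42521/70834 -37868/35417]
step 1: x' = x̄ + K·y = [230693/247919, -249307/70834]
step 1: P' = (I − K·H)·P̄ = [146814/247919 -56802/35417; -56802/35417 212927/35417]
step 2: x̄ = F·x = [249307/70834, -3129307/495838]
step 2: P̄ = F·P·Fᵀ + Q = [319178/35417 -383333/35417; -383333/35417 5693337/247919]
step 2: y = z − H·x̄ = [-805151/247919, -178473/35417]
step 2: S = H·P̄·Hᵀ + R = [10197403/247919 1148402/35417; 1148402/35417 1382963/35417]
step 2: K = P̄·Hᵀ·S⁻¹ = [12058221/137528333 53468062/137528333; 81992188/137528333 -144326558/137528333]
step 2: x' = x̄ + K·y = [350895169/275056666, -813907149/275056666]
step 2: P' = (I − K·H)·P̄ = [80202093/137528333 -216489837/137528333; -216489837/137528333 813453887/137528333]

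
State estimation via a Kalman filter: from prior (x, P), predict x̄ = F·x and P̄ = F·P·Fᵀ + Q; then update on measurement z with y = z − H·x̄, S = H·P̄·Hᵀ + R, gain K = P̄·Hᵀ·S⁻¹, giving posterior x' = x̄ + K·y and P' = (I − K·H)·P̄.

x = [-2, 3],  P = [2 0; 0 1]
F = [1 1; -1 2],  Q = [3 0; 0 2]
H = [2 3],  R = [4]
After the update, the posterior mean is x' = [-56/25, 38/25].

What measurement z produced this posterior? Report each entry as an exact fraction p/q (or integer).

x̄ = F·x = [1, 8]
P̄ = F·P·Fᵀ + Q = [6 0; 0 8]
S = H·P̄·Hᵀ + R = [100]
K = P̄·Hᵀ·S⁻¹ = [3/25; 6/25]
x' − x̄ = [-81/25, -162/25] = K·y
y = (KᵀK)⁻¹·Kᵀ·(x' − x̄) = [-27]
z = y + H·x̄ = [-27] + [26] = [-1]

z = [-1]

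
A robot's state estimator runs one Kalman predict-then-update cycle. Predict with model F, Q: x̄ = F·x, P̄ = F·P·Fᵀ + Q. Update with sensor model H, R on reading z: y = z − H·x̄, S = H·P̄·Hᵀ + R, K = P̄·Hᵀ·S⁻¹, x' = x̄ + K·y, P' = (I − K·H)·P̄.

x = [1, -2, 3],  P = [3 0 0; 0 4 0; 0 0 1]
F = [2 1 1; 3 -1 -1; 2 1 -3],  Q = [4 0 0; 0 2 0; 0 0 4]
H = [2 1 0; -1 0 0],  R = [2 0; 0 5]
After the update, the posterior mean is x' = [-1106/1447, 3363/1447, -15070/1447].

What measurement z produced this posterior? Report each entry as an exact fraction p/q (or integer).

z = [1, 3]

x̄ = F·x = [3, 2, -9]
P̄ = F·P·Fᵀ + Q = [21 13 13; 13 34 17; 13 17 29]
S = H·P̄·Hᵀ + R = [172 -55; -55 26]
K = P̄·Hᵀ·S⁻¹ = [275/1447 -587/1447; 845/1447 1064/1447; 403/1447 129/1447]
x' − x̄ = [-5447/1447, 469/1447, -2047/1447] = K·y
y = (KᵀK)⁻¹·Kᵀ·(x' − x̄) = [-7, 6]
z = y + H·x̄ = [-7, 6] + [8, -3] = [1, 3]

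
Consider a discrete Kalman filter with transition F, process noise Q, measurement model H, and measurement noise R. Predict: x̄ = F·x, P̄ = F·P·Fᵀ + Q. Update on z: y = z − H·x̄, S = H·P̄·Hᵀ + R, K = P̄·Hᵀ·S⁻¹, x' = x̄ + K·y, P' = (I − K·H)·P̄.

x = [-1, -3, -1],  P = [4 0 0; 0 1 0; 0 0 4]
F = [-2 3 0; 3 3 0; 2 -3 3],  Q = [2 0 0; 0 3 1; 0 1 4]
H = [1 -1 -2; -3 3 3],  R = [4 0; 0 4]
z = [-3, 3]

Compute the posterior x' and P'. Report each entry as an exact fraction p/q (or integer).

x̄ = F·x = [-7, -12, 4]
P̄ = F·P·Fᵀ + Q = [27 -15 -25; -15 48 16; -25 16 65]
y = z − H·x̄ = [0, 6]
S = H·P̄·Hᵀ + R = [533 -1074; -1074 2272]
K = P̄·Hᵀ·S⁻¹ = [-137/1150 -333/2300; 19349/28750 24291/57500; -2349/2875 -708/2875]
x' = x̄ + K·y = [-9049/1150, -272127/28750, 7252/2875]
P' = (I − K·H)·P̄ = [815/92 18391/2300 77/115; 18391/2300 679343/57500 -9359/2875; 77/115 -9359/2875 2068/575]

x' = [-9049/1150, -272127/28750, 7252/2875]
P' = [815/92 18391/2300 77/115; 18391/2300 679343/57500 -9359/2875; 77/115 -9359/2875 2068/575]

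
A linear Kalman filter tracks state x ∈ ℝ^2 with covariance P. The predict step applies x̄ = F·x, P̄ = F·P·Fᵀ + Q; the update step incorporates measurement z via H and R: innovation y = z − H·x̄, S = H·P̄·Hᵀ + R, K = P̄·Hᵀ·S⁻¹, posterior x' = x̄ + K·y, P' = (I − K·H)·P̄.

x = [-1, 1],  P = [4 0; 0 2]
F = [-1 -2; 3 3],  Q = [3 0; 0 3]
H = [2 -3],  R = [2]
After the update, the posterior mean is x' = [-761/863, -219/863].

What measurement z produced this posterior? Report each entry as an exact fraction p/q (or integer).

x̄ = F·x = [-1, 0]
P̄ = F·P·Fᵀ + Q = [15 -24; -24 57]
S = H·P̄·Hᵀ + R = [863]
K = P̄·Hᵀ·S⁻¹ = [102/863; -219/863]
x' − x̄ = [102/863, -219/863] = K·y
y = (KᵀK)⁻¹·Kᵀ·(x' − x̄) = [1]
z = y + H·x̄ = [1] + [-2] = [-1]

z = [-1]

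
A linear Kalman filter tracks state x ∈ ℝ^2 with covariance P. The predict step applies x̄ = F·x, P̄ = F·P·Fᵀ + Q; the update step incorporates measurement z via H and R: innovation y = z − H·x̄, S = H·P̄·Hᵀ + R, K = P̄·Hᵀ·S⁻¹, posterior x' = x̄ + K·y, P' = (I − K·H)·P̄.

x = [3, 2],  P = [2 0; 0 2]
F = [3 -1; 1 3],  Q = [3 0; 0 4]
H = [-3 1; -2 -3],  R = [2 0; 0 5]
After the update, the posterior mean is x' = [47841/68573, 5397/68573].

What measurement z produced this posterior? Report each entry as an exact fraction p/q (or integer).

x̄ = F·x = [7, 9]
P̄ = F·P·Fᵀ + Q = [23 0; 0 24]
S = H·P̄·Hᵀ + R = [233 66; 66 313]
K = P̄·Hᵀ·S⁻¹ = [-18561/68573 -6164/68573; 12264/68573 -18360/68573]
x' − x̄ = [-432170/68573, -611760/68573] = K·y
y = (KᵀK)⁻¹·Kᵀ·(x' − x̄) = [10, 40]
z = y + H·x̄ = [10, 40] + [-12, -41] = [-2, -1]

z = [-2, -1]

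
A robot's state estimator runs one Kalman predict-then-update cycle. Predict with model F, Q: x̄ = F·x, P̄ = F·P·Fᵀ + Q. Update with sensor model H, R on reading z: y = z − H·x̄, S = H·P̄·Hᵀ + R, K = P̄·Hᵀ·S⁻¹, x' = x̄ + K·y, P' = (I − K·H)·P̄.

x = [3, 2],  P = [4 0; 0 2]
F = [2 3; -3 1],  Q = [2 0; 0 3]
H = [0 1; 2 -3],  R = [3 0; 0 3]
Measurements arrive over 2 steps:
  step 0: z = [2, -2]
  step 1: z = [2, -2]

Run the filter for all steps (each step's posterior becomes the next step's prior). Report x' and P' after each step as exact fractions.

step 0: x̄ = F·x = [12, -7]
step 0: P̄ = F·P·Fᵀ + Q = [36 -18; -18 41]
step 0: y = z − H·x̄ = [9, -47]
step 0: S = H·P̄·Hᵀ + R = [44 -159; -159 732]
step 0: K = P̄·Hᵀ·S⁻¹ = [2286/2309 894/2309; 1577/2309 -159/2309]
step 0: x' = x̄ + K·y = [6264/2309, 5503/2309]
step 0: P' = (I − K·H)·P̄ = [11628/2309 6858/2309; 6858/2309 4731/2309]
step 1: x̄ = F·x = [29037/2309, -13289/2309]
step 1: P̄ = F·P·Fᵀ + Q = [176005/2309 -103581/2309; -103581/2309 75162/2309]
step 1: y = z − H·x̄ = [17907/2309, -102559/2309]
step 1: S = H·P̄·Hᵀ + R = [82089/2309 -432648/2309; -432648/2309 2630377/2309]
step 1: K = P̄·Hᵀ·S⁻¹ = [687247/1383029 461509/1383029; 1518710/4149087 -144216/1383029]
step 1: x' = x̄ + K·y = [2223319/1383029, 2371917/1383029]
step 1: P' = (I − K·H)·P̄ = [3784875/1383029 2061741/1383029; 2061741/1383029 1518710/1383029]

step 0: x' = [6264/2309, 5503/2309], P' = [11628/2309 6858/2309; 6858/2309 4731/2309]
step 1: x' = [2223319/1383029, 2371917/1383029], P' = [3784875/1383029 2061741/1383029; 2061741/1383029 1518710/1383029]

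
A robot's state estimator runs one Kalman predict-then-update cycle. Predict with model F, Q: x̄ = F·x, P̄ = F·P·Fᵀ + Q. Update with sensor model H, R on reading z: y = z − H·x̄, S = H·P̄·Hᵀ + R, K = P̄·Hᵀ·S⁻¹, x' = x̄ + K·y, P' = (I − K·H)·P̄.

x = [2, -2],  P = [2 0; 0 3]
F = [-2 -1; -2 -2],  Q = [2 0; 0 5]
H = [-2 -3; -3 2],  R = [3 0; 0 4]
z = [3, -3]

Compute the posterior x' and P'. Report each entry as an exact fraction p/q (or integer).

x̄ = F·x = [-2, 0]
P̄ = F·P·Fᵀ + Q = [13 14; 14 25]
y = z − H·x̄ = [-1, -9]
S = H·P̄·Hᵀ + R = [448 -2; -2 53]
K = P̄·Hᵀ·S⁻¹ = [-1813/11870 -1266/5935; -5443/23740 1689/11870]
x' = x̄ + K·y = [861/11870, -24959/23740]
P' = (I − K·H)·P̄ = [1587/5935 -303/11870; -303/11870 5847/23740]

x' = [861/11870, -24959/23740]
P' = [1587/5935 -303/11870; -303/11870 5847/23740]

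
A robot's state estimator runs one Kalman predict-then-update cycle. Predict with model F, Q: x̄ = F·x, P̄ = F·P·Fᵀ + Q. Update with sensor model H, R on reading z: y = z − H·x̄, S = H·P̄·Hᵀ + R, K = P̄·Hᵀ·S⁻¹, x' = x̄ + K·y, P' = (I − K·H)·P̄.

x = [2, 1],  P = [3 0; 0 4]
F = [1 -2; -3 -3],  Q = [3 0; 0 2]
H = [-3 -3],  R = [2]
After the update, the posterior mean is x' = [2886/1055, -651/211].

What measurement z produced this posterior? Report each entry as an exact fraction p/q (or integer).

z = [1]

x̄ = F·x = [0, -9]
P̄ = F·P·Fᵀ + Q = [22 15; 15 65]
S = H·P̄·Hᵀ + R = [1055]
K = P̄·Hᵀ·S⁻¹ = [-111/1055; -48/211]
x' − x̄ = [2886/1055, 1248/211] = K·y
y = (KᵀK)⁻¹·Kᵀ·(x' − x̄) = [-26]
z = y + H·x̄ = [-26] + [27] = [1]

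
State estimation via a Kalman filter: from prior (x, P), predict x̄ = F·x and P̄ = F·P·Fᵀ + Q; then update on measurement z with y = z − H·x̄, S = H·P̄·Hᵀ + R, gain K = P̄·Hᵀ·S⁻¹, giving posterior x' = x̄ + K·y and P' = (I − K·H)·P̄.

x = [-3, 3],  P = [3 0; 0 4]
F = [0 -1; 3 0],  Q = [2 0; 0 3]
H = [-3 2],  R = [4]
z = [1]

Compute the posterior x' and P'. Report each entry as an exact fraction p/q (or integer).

x̄ = F·x = [-3, -9]
P̄ = F·P·Fᵀ + Q = [6 0; 0 30]
y = z − H·x̄ = [10]
S = H·P̄·Hᵀ + R = [178]
K = P̄·Hᵀ·S⁻¹ = [-9/89; 30/89]
x' = x̄ + K·y = [-357/89, -501/89]
P' = (I − K·H)·P̄ = [372/89 540/89; 540/89 870/89]

x' = [-357/89, -501/89]
P' = [372/89 540/89; 540/89 870/89]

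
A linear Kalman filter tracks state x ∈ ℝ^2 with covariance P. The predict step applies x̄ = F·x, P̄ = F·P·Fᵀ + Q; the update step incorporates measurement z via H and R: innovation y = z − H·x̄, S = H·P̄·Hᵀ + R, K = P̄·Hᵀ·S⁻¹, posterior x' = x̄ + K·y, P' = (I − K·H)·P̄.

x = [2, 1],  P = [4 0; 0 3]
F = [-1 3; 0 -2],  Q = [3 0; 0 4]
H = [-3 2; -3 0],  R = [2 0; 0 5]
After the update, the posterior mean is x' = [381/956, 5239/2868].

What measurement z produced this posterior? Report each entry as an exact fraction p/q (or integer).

z = [3, -3]

x̄ = F·x = [1, -2]
P̄ = F·P·Fᵀ + Q = [34 -18; -18 16]
S = H·P̄·Hᵀ + R = [588 414; 414 311]
K = P̄·Hᵀ·S⁻¹ = [-115/1912 -237/956; 2195/5736 -321/956]
x' − x̄ = [-575/956, 10975/2868] = K·y
y = (KᵀK)⁻¹·Kᵀ·(x' − x̄) = [10, 0]
z = y + H·x̄ = [10, 0] + [-7, -3] = [3, -3]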